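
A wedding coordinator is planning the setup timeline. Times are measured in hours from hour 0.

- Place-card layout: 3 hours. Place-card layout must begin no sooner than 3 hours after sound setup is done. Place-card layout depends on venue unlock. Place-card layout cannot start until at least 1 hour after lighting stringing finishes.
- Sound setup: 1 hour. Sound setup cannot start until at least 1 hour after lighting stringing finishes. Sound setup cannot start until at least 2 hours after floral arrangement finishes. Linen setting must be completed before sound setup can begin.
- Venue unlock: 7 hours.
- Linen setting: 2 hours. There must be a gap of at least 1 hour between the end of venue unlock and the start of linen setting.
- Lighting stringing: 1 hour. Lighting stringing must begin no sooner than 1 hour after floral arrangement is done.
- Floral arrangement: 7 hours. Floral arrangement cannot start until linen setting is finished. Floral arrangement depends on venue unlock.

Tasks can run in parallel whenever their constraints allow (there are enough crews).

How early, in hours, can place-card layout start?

24

Venue unlock has no prerequisites, so it starts at hour 0 and finishes at hour 7.
Linen setting cannot begin until venue unlock (finishes hour 7, plus 1-hour gap → hour 8). It runs from hour 8 to 8 + 2 = hour 10.
Floral arrangement cannot start until linen setting (finishes hour 10); venue unlock (finishes hour 7). The controlling bound is hour 10, so floral arrangement finishes at 10 + 7 = hour 17.
Lighting stringing cannot begin until floral arrangement (finishes hour 17, plus 1-hour gap → hour 18). It runs from hour 18 to 18 + 1 = hour 19.
Sound setup cannot start until lighting stringing (finishes hour 19, plus 1-hour gap → hour 20); floral arrangement (finishes hour 17, plus 2-hour gap → hour 19); linen setting (finishes hour 10). The controlling bound is hour 20, so sound setup finishes at 20 + 1 = hour 21.
Place-card layout waits on sound setup (finishes hour 21, plus 3-hour gap → hour 24); venue unlock (finishes hour 7); lighting stringing (finishes hour 19, plus 1-hour gap → hour 20). The latest of these is hour 24, which is the earliest place-card layout can start.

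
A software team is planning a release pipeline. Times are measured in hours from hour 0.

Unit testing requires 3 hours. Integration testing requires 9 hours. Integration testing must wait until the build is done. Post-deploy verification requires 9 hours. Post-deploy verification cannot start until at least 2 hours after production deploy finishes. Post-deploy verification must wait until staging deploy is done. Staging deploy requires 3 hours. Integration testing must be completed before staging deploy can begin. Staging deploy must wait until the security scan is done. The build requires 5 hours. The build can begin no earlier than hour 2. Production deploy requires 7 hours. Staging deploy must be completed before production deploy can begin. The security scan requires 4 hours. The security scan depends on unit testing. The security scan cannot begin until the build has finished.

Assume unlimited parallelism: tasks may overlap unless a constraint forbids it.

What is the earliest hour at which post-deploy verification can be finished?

37

Unit testing can start immediately at hour 0; it finishes at hour 3.
The build cannot begin until its own release at hour 2. It runs from hour 2 to 2 + 5 = hour 7.
The security scan needs all of unit testing (finishes hour 3); the build (finishes hour 7). That puts its earliest start at hour 7; it finishes at 7 + 4 = hour 11.
After the build (finishes hour 7), integration testing can start at hour 7 and finishes at hour 16.
For staging deploy: integration testing (finishes hour 16); the security scan (finishes hour 11). Taking the maximum gives a start of hour 16, and it finishes at 16 + 3 = hour 19.
Production deploy cannot begin until staging deploy (finishes hour 19). It runs from hour 19 to 19 + 7 = hour 26.
Post-deploy verification has to wait for production deploy (finishes hour 26, plus 2-hour gap → hour 28); staging deploy (finishes hour 19). The latest of these is hour 28, so post-deploy verification runs hour 28 to 28 + 9 = hour 37.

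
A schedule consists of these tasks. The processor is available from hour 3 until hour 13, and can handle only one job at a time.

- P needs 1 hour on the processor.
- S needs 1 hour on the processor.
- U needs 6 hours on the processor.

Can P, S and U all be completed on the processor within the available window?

The processor window is 13 − 3 = 10 hours.
Running back to back, the jobs need 1 + 1 + 6 = 8 hours on the processor.
Since 8 ≤ 10, they fit within the window.

Yes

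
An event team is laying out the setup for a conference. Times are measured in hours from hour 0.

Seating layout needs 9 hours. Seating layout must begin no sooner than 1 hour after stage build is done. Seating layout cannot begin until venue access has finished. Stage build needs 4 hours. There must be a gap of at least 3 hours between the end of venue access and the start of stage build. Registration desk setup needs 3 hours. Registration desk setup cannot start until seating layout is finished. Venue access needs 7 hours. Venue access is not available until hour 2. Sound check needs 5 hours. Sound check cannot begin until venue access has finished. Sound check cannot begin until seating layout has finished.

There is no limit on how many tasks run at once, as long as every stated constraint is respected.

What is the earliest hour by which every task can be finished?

31

Venue access cannot begin until its own release at hour 2. It runs from hour 2 to 2 + 7 = hour 9.
Stage build cannot begin until venue access (finishes hour 9, plus 3-hour gap → hour 12). It runs from hour 12 to 12 + 4 = hour 16.
Seating layout needs all of stage build (finishes hour 16, plus 1-hour gap → hour 17); venue access (finishes hour 9). That puts its earliest start at hour 17; it finishes at 17 + 9 = hour 26.
For sound check: venue access (finishes hour 9); seating layout (finishes hour 26). Taking the maximum gives a start of hour 26, and it finishes at 26 + 5 = hour 31.
Registration desk setup waits on seating layout (finishes hour 26), so it starts at hour 26 and finishes at 26 + 3 = hour 29.
All tasks are finished once the last one completes. Finish times: Venue access at 9, Stage build at 16, Seating layout at 26, Registration desk setup at 29, Sound check at 31. The latest is hour 31.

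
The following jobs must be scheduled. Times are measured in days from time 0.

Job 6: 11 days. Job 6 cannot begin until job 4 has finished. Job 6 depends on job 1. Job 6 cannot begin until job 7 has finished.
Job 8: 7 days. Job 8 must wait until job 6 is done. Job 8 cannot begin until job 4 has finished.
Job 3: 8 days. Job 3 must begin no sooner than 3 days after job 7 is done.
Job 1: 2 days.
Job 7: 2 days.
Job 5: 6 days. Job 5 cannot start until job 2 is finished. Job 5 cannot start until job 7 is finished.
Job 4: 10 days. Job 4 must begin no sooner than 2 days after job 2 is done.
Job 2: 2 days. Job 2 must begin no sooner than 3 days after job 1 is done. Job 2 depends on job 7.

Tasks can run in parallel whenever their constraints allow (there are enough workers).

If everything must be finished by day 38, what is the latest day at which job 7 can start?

Nothing follows job 8; the deadline of day 38 is its only limit. It must start by 38 − 7 = day 31.
Job 6 feeds into job 8 (must start by day 31); so job 6 must finish by day 31 and therefore start by day 20.
For job 4: job 6 (must start by day 20); job 8 (must start by day 31). The most restrictive is day 20; with a 10-day duration, job 4 must start by day 10.
To finish by day 38, job 5 (duration 6) must start no later than day 32.
Job 2 has several dependents: job 4 (must start by day 10, minus 2-day gap → day 8); job 5 (must start by day 32). The earliest of those limits is day 8, so job 2 must start by 8 − 2 = day 6.
To finish by day 38, job 3 (duration 8) must start no later than day 30.
Job 7 must finish in time for job 2 (must start by day 6); job 3 (must start by day 30, minus 3-day gap → day 27); job 5 (must start by day 32); job 6 (must start by day 20). The tightest is day 6, so job 7 must start by 6 − 2 = day 4.

4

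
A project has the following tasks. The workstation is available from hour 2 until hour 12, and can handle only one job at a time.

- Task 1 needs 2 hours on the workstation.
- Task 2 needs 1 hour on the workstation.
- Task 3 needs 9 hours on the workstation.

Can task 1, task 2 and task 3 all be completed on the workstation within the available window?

No

The workstation window is 12 − 2 = 10 hours.
Running back to back, the jobs need 2 + 1 + 9 = 12 hours on the workstation.
Since 12 > 10, they cannot all fit.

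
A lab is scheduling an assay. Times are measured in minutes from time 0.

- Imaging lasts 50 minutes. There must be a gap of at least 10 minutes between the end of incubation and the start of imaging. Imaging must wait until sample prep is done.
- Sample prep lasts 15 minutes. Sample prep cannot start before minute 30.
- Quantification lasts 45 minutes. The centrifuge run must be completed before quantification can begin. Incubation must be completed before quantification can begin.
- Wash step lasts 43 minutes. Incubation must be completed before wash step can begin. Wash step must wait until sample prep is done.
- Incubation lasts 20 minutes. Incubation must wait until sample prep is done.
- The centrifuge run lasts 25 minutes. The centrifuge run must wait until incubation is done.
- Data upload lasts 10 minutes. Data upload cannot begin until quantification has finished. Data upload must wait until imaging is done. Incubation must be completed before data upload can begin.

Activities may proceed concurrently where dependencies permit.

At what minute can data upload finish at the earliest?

145

Sample prep waits on its own release at minute 30, so it starts at minute 30 and finishes at 30 + 15 = minute 45.
After sample prep (finishes minute 45), incubation can start at minute 45 and finishes at minute 65.
Imaging needs all of incubation (finishes minute 65, plus 10-minute gap → minute 75); sample prep (finishes minute 45). That puts its earliest start at minute 75; it finishes at 75 + 50 = minute 125.
After incubation (finishes minute 65), the centrifuge run can start at minute 65 and finishes at minute 90.
For quantification: the centrifuge run (finishes minute 90); incubation (finishes minute 65). Taking the maximum gives a start of minute 90, and it finishes at 90 + 45 = minute 135.
For data upload: quantification (finishes minute 135); imaging (finishes minute 125); incubation (finishes minute 65). Taking the maximum gives a start of minute 135, and it finishes at 135 + 10 = minute 145.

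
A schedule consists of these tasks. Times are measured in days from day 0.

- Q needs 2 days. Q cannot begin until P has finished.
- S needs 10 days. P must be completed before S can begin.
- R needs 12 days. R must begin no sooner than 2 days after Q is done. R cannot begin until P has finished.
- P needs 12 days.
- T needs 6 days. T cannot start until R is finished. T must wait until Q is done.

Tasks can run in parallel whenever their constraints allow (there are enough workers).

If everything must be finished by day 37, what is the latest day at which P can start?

3

Nothing follows T; the deadline of day 37 is its only limit. It must start by 37 − 6 = day 31.
R has to be done before T (must start by day 31). That means finishing by day 31, i.e. starting by 31 − 12 = day 19.
For Q: R (must start by day 19, minus 2-day gap → day 17); T (must start by day 31). The most restrictive is day 17; with a 2-day duration, Q must start by day 15.
S must finish by day 37; it takes 10 days, so it must start by 37 − 10 = day 27.
P feeds Q (must start by day 15); R (must start by day 19); S (must start by day 27). Taking the minimum, P must finish by day 15 and start by 15 − 12 = day 3.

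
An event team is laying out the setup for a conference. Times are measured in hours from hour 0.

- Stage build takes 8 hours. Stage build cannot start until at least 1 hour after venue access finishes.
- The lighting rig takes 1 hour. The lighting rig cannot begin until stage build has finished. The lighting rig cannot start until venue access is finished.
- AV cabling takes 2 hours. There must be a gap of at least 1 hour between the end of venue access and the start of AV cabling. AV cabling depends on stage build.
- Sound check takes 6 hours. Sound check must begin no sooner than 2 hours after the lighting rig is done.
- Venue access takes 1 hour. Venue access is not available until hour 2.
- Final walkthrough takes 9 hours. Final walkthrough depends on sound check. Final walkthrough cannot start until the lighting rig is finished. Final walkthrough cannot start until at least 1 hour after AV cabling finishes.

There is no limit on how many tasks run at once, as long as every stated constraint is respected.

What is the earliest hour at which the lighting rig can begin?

12

Venue access cannot begin until its own release at hour 2. It runs from hour 2 to 2 + 1 = hour 3.
Stage build waits on venue access (finishes hour 3, plus 1-hour gap → hour 4), so it starts at hour 4 and finishes at 4 + 8 = hour 12.
The lighting rig waits on stage build (finishes hour 12); venue access (finishes hour 3). The latest of these is hour 12, which is the earliest the lighting rig can start.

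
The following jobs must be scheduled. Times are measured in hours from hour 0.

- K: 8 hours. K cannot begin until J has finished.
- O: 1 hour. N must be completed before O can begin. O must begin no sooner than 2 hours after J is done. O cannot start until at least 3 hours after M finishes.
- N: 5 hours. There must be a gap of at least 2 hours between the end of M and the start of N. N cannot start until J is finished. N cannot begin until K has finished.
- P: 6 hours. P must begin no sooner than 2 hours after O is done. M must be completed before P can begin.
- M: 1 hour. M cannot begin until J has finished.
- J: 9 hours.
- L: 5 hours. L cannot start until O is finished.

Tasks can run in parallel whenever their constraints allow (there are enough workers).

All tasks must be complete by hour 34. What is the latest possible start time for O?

25

To finish by hour 34, L (duration 5) must start no later than hour 29.
P must finish by hour 34; it takes 6 hours, so it must start by 34 − 6 = hour 28.
O must finish in time for L (must start by hour 29); P (must start by hour 28, minus 2-hour gap → hour 26). The tightest is hour 26, so O must start by 26 − 1 = hour 25.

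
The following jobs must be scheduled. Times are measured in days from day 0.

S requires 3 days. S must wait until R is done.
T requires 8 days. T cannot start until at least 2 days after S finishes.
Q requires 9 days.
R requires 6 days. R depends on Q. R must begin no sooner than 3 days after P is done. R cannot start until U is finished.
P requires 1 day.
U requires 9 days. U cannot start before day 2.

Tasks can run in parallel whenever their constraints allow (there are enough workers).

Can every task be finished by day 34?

U waits on its own release at day 2, so it starts at day 2 and finishes at 2 + 9 = day 11.
Nothing blocks Q, so it runs from day 0 to day 9.
Nothing blocks P, so it runs from day 0 to day 1.
For R: Q (finishes day 9); P (finishes day 1, plus 3-day gap → day 4); U (finishes day 11). Taking the maximum gives a start of day 11, and it finishes at 11 + 6 = day 17.
After R (finishes day 17), S can start at day 17 and finishes at day 20.
T waits on S (finishes day 20, plus 2-day gap → day 22), so it starts at day 22 and finishes at 22 + 8 = day 30.
Every task is finished by day 30, which is no later than the deadline of 34, so the schedule is feasible.

Yes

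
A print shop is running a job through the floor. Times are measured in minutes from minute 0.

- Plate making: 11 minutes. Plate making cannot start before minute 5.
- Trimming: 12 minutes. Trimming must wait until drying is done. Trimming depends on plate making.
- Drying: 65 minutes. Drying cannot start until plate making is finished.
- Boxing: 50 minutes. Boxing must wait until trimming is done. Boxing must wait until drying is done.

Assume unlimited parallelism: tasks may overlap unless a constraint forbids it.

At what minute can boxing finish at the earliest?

Plate making waits on its own release at minute 5, so it starts at minute 5 and finishes at 5 + 11 = minute 16.
Drying waits on plate making (finishes minute 16), so it starts at minute 16 and finishes at 16 + 65 = minute 81.
Trimming cannot start until drying (finishes minute 81); plate making (finishes minute 16). The controlling bound is minute 81, so trimming finishes at 81 + 12 = minute 93.
Boxing needs all of trimming (finishes minute 93); drying (finishes minute 81). That puts its earliest start at minute 93; it finishes at 93 + 50 = minute 143.

143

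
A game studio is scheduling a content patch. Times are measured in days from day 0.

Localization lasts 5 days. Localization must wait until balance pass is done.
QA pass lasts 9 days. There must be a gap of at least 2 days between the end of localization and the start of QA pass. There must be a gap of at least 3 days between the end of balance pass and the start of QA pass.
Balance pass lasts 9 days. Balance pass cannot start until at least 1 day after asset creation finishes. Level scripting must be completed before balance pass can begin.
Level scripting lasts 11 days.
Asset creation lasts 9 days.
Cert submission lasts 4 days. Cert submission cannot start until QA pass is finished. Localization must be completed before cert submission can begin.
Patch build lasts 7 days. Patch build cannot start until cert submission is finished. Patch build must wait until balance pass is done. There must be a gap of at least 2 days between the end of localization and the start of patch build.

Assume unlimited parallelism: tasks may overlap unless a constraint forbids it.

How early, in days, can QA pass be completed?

36

Level scripting has no prerequisites, so it starts at day 0 and finishes at day 11.
Nothing blocks asset creation, so it runs from day 0 to day 9.
Balance pass needs all of asset creation (finishes day 9, plus 1-day gap → day 10); level scripting (finishes day 11). That puts its earliest start at day 11; it finishes at 11 + 9 = day 20.
After balance pass (finishes day 20), localization can start at day 20 and finishes at day 25.
QA pass has to wait for localization (finishes day 25, plus 2-day gap → day 27); balance pass (finishes day 20, plus 3-day gap → day 23). The latest of these is day 27, so QA pass runs day 27 to 27 + 9 = day 36.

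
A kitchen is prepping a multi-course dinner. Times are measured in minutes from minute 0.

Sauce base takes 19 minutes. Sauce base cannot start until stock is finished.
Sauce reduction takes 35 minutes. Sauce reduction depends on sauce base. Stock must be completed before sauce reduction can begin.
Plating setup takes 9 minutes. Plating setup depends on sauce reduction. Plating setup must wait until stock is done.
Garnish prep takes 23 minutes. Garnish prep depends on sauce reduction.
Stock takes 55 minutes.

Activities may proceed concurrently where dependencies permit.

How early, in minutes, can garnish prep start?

Nothing blocks stock, so it runs from minute 0 to minute 55.
After stock (finishes minute 55), sauce base can start at minute 55 and finishes at minute 74.
Sauce reduction has to wait for sauce base (finishes minute 74); stock (finishes minute 55). The latest of these is minute 74, so sauce reduction runs minute 74 to 74 + 35 = minute 109.
Garnish prep waits on sauce reduction (finishes minute 109), so the earliest it can start is minute 109.

109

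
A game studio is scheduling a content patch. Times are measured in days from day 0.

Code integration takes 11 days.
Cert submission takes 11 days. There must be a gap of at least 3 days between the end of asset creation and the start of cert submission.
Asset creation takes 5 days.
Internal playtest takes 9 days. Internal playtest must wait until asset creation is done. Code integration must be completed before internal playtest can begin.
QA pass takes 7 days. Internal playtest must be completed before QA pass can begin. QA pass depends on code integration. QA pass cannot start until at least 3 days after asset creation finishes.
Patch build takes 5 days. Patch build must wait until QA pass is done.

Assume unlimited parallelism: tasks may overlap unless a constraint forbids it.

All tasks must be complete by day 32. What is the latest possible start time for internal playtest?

Nothing follows patch build; the deadline of day 32 is its only limit. It must start by 32 − 5 = day 27.
QA pass must finish before patch build (must start by day 27). With a 7-day duration, QA pass must start by 27 − 7 = day 20.
Internal playtest feeds into QA pass (must start by day 20); so internal playtest must finish by day 20 and therefore start by day 11.

11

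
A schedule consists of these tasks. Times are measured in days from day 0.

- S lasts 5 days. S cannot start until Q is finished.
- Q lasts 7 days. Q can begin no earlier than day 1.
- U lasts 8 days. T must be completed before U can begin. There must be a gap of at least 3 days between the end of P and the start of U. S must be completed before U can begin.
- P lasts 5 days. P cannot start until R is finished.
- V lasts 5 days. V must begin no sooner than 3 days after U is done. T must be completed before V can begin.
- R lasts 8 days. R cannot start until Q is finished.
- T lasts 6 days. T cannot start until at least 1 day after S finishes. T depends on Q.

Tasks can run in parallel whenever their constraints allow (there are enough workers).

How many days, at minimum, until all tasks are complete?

Q cannot begin until its own release at day 1. It runs from day 1 to 1 + 7 = day 8.
After Q (finishes day 8), S can start at day 8 and finishes at day 13.
T needs all of S (finishes day 13, plus 1-day gap → day 14); Q (finishes day 8). That puts its earliest start at day 14; it finishes at 14 + 6 = day 20.
After Q (finishes day 8), R can start at day 8 and finishes at day 16.
After R (finishes day 16), P can start at day 16 and finishes at day 21.
U cannot start until T (finishes day 20); P (finishes day 21, plus 3-day gap → day 24); S (finishes day 13). The controlling bound is day 24, so U finishes at 24 + 8 = day 32.
V has to wait for U (finishes day 32, plus 3-day gap → day 35); T (finishes day 20). The latest of these is day 35, so V runs day 35 to 35 + 5 = day 40.
All tasks are finished once the last one completes. Finish times: P at 21, Q at 8, R at 16, S at 13, T at 20, U at 32, V at 40. The latest is day 40.

40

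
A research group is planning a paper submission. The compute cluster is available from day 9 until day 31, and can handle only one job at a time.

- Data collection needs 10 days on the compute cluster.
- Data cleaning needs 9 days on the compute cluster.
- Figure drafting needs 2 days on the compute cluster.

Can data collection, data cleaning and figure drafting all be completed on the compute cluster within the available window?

The compute cluster window is 31 − 9 = 22 days.
Running back to back, the jobs need 10 + 9 + 2 = 21 days on the compute cluster.
Since 21 ≤ 22, they fit within the window.

Yes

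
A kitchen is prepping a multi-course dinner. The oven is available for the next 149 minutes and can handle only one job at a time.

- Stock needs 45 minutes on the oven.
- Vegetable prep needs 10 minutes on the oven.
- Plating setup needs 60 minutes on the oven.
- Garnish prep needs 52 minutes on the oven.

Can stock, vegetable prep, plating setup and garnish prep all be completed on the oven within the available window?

No

Running back to back, the jobs need 45 + 10 + 60 + 52 = 167 minutes on the oven.
Since 167 > 149, they cannot all fit.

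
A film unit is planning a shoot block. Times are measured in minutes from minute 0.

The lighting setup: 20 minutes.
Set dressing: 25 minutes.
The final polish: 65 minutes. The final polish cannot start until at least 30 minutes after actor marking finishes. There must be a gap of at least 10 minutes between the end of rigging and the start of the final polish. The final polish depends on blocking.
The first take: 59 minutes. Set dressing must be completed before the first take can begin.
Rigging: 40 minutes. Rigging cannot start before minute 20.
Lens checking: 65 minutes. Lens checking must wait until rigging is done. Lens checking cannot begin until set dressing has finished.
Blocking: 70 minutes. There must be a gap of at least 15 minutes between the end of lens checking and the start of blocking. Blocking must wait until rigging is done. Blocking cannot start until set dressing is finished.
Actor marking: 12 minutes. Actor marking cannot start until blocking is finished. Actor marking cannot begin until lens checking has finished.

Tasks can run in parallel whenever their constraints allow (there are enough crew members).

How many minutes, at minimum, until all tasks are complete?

The lighting setup has no prerequisites, so it starts at minute 0 and finishes at minute 20.
Set dressing can start immediately at minute 0; it finishes at minute 25.
The first take waits on set dressing (finishes minute 25), so it starts at minute 25 and finishes at 25 + 59 = minute 84.
Rigging cannot begin until its own release at minute 20. It runs from minute 20 to 20 + 40 = minute 60.
Lens checking needs all of rigging (finishes minute 60); set dressing (finishes minute 25). That puts its earliest start at minute 60; it finishes at 60 + 65 = minute 125.
For blocking: lens checking (finishes minute 125, plus 15-minute gap → minute 140); rigging (finishes minute 60); set dressing (finishes minute 25). Taking the maximum gives a start of minute 140, and it finishes at 140 + 70 = minute 210.
Actor marking needs all of blocking (finishes minute 210); lens checking (finishes minute 125). That puts its earliest start at minute 210; it finishes at 210 + 12 = minute 222.
The final polish needs all of actor marking (finishes minute 222, plus 30-minute gap → minute 252); rigging (finishes minute 60, plus 10-minute gap → minute 70); blocking (finishes minute 210). That puts its earliest start at minute 252; it finishes at 252 + 65 = minute 317.
All tasks are finished once the last one completes. Finish times: Rigging at 60, Set dressing at 25, The lighting setup at 20, Lens checking at 125, Blocking at 210, Actor marking at 222, The final polish at 317, The first take at 84. The latest is minute 317.

317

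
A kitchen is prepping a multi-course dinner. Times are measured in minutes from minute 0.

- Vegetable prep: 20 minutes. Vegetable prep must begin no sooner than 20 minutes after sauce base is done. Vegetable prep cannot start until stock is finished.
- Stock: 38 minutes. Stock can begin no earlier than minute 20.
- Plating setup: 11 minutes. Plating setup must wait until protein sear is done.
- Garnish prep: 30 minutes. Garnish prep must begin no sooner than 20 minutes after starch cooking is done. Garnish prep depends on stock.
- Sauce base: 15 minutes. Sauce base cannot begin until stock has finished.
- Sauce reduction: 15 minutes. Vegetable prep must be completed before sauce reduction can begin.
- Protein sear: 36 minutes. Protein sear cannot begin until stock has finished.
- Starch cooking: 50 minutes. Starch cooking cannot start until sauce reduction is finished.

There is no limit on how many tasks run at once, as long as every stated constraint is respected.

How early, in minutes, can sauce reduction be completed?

128

Stock waits on its own release at minute 20, so it starts at minute 20 and finishes at 20 + 38 = minute 58.
Sauce base waits on stock (finishes minute 58), so it starts at minute 58 and finishes at 58 + 15 = minute 73.
Vegetable prep needs all of sauce base (finishes minute 73, plus 20-minute gap → minute 93); stock (finishes minute 58). That puts its earliest start at minute 93; it finishes at 93 + 20 = minute 113.
Sauce reduction cannot begin until vegetable prep (finishes minute 113). It runs from minute 113 to 113 + 15 = minute 128.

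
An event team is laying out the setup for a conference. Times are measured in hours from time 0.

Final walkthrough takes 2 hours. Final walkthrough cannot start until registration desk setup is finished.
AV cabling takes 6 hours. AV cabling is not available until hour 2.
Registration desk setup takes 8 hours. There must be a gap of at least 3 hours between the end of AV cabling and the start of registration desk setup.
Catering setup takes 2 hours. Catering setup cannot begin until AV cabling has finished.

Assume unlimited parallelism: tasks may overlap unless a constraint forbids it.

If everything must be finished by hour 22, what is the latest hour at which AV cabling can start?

3

Final walkthrough must finish by hour 22; it takes 2 hours, so it must start by 22 − 2 = hour 20.
Since final walkthrough (must start by hour 20) depends on it, registration desk setup must finish by hour 20. Backing off its 8-hour duration gives a latest start of hour 12.
Catering setup has no dependents, so it just needs to finish by hour 22. Starting by 22 − 2 = hour 20 achieves that.
AV cabling feeds registration desk setup (must start by hour 12, minus 3-hour gap → hour 9); catering setup (must start by hour 20). Taking the minimum, AV cabling must finish by hour 9 and start by 9 − 6 = hour 3.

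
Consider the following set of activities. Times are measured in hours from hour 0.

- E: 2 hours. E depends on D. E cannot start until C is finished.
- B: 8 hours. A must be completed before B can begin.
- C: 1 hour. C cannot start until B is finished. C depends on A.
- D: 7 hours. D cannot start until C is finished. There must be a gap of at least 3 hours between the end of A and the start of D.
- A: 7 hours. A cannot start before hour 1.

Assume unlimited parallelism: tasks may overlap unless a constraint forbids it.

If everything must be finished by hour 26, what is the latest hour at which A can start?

1

E must finish by hour 26; it takes 2 hours, so it must start by 26 − 2 = hour 24.
D feeds into E (must start by hour 24); so D must finish by hour 24 and therefore start by hour 17.
For C: D (must start by hour 17); E (must start by hour 24). The most restrictive is hour 17; with a 1-hour duration, C must start by hour 16.
B feeds into C (must start by hour 16); so B must finish by hour 16 and therefore start by hour 8.
A has several dependents: B (must start by hour 8); C (must start by hour 16); D (must start by hour 17, minus 3-hour gap → hour 14). The earliest of those limits is hour 8, so A must start by 8 − 7 = hour 1.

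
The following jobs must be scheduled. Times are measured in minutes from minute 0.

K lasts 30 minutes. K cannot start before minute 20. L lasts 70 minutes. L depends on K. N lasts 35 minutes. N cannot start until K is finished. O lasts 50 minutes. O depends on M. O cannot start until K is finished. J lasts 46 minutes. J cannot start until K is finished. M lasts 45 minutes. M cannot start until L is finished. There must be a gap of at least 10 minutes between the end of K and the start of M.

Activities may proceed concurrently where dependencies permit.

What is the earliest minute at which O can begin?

165

K cannot begin until its own release at minute 20. It runs from minute 20 to 20 + 30 = minute 50.
After K (finishes minute 50), L can start at minute 50 and finishes at minute 120.
For M: L (finishes minute 120); K (finishes minute 50, plus 10-minute gap → minute 60). Taking the maximum gives a start of minute 120, and it finishes at 120 + 45 = minute 165.
O waits on M (finishes minute 165); K (finishes minute 50). The latest of these is minute 165, which is the earliest O can start.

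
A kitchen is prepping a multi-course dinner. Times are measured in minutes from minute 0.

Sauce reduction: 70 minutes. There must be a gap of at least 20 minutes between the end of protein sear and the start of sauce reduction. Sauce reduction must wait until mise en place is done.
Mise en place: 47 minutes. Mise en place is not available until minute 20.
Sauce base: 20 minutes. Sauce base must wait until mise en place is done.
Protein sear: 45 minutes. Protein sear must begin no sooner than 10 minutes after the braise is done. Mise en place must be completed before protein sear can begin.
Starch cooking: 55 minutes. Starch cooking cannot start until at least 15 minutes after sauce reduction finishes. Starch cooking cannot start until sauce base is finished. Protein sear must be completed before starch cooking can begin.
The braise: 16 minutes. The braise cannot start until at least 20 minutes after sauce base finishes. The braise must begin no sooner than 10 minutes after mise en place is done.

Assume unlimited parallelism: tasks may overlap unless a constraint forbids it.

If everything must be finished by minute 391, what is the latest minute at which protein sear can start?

Starch cooking has no dependents, so it just needs to finish by minute 391. Starting by 391 − 55 = minute 336 achieves that.
Sauce reduction feeds into starch cooking (must start by minute 336, minus 15-minute gap → minute 321); so sauce reduction must finish by minute 321 and therefore start by minute 251.
Protein sear has several dependents: sauce reduction (must start by minute 251, minus 20-minute gap → minute 231); starch cooking (must start by minute 336). The earliest of those limits is minute 231, so protein sear must start by 231 − 45 = minute 186.

186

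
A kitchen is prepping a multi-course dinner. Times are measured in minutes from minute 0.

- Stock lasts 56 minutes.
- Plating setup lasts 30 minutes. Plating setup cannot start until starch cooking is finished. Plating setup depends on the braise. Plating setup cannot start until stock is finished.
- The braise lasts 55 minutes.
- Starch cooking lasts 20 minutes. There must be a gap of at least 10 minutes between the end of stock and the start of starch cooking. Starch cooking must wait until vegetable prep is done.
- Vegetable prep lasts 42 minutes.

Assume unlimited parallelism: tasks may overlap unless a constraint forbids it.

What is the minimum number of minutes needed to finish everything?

Nothing blocks vegetable prep, so it runs from minute 0 to minute 42.
The braise can start immediately at minute 0; it finishes at minute 55.
Nothing blocks stock, so it runs from minute 0 to minute 56.
Starch cooking has to wait for stock (finishes minute 56, plus 10-minute gap → minute 66); vegetable prep (finishes minute 42). The latest of these is minute 66, so starch cooking runs minute 66 to 66 + 20 = minute 86.
Plating setup needs all of starch cooking (finishes minute 86); the braise (finishes minute 55); stock (finishes minute 56). That puts its earliest start at minute 86; it finishes at 86 + 30 = minute 116.
All tasks are finished once the last one completes. Finish times: Stock at 56, The braise at 55, Vegetable prep at 42, Starch cooking at 86, Plating setup at 116. The latest is minute 116.

116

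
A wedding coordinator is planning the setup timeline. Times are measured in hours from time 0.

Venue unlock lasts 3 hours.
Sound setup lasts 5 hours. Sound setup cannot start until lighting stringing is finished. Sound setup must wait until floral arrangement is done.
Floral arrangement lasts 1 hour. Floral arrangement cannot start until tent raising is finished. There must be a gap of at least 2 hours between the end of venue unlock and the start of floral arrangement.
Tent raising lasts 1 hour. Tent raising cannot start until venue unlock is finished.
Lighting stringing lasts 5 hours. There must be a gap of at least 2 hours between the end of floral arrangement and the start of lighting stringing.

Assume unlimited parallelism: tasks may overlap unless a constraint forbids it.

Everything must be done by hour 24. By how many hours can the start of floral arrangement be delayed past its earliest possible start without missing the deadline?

6

Nothing blocks venue unlock, so it runs from hour 0 to hour 3.
After venue unlock (finishes hour 3), tent raising can start at hour 3 and finishes at hour 4.
For floral arrangement: tent raising (finishes hour 4); venue unlock (finishes hour 3, plus 2-hour gap → hour 5). Taking the maximum gives a start of hour 5, and it finishes at 5 + 1 = hour 6.

Working backward from the deadline:
Sound setup has no dependents, so it just needs to finish by hour 24. Starting by 24 − 5 = hour 19 achieves that.
Lighting stringing feeds into sound setup (must start by hour 19); so lighting stringing must finish by hour 19 and therefore start by hour 14.
Floral arrangement feeds lighting stringing (must start by hour 14, minus 2-hour gap → hour 12); sound setup (must start by hour 19). Taking the minimum, floral arrangement must finish by hour 12 and start by 12 − 1 = hour 11.
So floral arrangement can start as early as hour 5 and as late as hour 11, giving 11 − 5 = 6 hours of slack.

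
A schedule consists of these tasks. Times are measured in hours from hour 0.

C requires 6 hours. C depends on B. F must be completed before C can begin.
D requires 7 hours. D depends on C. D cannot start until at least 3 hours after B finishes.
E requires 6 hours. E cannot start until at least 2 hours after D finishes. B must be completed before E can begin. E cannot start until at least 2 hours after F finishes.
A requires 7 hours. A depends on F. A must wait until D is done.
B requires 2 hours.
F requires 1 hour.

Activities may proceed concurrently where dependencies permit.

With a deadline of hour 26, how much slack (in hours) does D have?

Nothing blocks F, so it runs from hour 0 to hour 1.
B has no prerequisites, so it starts at hour 0 and finishes at hour 2.
For C: B (finishes hour 2); F (finishes hour 1). Taking the maximum gives a start of hour 2, and it finishes at 2 + 6 = hour 8.
D has to wait for C (finishes hour 8); B (finishes hour 2, plus 3-hour gap → hour 5). The latest of these is hour 8, so D runs hour 8 to 8 + 7 = hour 15.

Working backward from the deadline:
A must finish by hour 26; it takes 7 hours, so it must start by 26 − 7 = hour 19.
Nothing follows E; the deadline of hour 26 is its only limit. It must start by 26 − 6 = hour 20.
D has several dependents: A (must start by hour 19); E (must start by hour 20, minus 2-hour gap → hour 18). The earliest of those limits is hour 18, so D must start by 18 − 7 = hour 11.
So D can start as early as hour 8 and as late as hour 11, giving 11 − 8 = 3 hours of slack.

3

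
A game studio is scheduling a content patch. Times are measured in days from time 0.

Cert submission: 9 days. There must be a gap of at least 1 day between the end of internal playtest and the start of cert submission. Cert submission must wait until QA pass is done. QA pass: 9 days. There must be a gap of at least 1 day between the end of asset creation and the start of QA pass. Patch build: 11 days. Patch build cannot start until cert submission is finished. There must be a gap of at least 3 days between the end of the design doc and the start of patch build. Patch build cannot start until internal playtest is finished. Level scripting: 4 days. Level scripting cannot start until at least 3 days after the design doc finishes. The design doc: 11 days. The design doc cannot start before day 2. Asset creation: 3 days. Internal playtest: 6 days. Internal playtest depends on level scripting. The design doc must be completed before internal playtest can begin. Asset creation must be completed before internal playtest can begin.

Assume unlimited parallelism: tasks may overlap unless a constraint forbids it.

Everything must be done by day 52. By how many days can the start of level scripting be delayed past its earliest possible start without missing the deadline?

After its own release at day 2, the design doc can start at day 2 and finishes at day 13.
Level scripting cannot begin until the design doc (finishes day 13, plus 3-day gap → day 16). It runs from day 16 to 16 + 4 = day 20.

Working backward from the deadline:
To finish by day 52, patch build (duration 11) must start no later than day 41.
Cert submission must finish before patch build (must start by day 41). With a 9-day duration, cert submission must start by 41 − 9 = day 32.
Internal playtest must finish in time for cert submission (must start by day 32, minus 1-day gap → day 31); patch build (must start by day 41). The tightest is day 31, so internal playtest must start by 31 − 6 = day 25.
Level scripting feeds into internal playtest (must start by day 25); so level scripting must finish by day 25 and therefore start by day 21.
So level scripting can start as early as day 16 and as late as day 21, giving 21 − 16 = 5 days of slack.

5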